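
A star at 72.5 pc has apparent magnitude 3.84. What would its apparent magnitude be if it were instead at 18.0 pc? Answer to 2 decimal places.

Flux ∝ 1/d², so Δm = 5 log₁₀(d₂/d₁) = 5 log₁₀(18.0/72.5) = -3.025
m₂ = m₁ + Δm = 3.84 + (-3.025) = 0.815

m ≈ 0.81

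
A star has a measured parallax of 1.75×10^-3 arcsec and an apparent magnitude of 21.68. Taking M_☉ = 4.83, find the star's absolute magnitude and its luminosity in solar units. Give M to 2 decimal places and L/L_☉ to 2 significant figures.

M ≈ 12.90; L/L_☉ ≈ 5.9×10^-4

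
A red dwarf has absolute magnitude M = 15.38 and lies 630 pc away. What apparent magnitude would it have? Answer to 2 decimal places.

m ≈ 24.38

m = M + 5 log₁₀ d − 5 = 15.38 + 5·2.7993 − 5 = 24.377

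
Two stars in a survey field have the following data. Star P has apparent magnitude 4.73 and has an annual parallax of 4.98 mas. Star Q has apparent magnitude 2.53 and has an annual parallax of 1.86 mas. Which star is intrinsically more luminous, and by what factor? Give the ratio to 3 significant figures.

Star Q is more luminous, by a factor of 54.4.

Star P: p = 4.98 mas = 4.98×10^-3″ → d = 1/p = 200.8 pc
Star P: M = m − 5 log₁₀ d + 5 = 4.73 − 5·2.3028 + 5 = -1.784
Star Q: p = 1.86 mas = 1.86×10^-3″ → d = 1/p = 537.6 pc
Star Q: M = m − 5 log₁₀ d + 5 = 2.53 − 5·2.7305 + 5 = -6.122
ΔM = M_P − M_Q = -1.784 − (-6.122) = 4.339; smaller M is more luminous → Star Q.
L ratio = 10^(0.4 |ΔM|) = 10^1.735 = 54.38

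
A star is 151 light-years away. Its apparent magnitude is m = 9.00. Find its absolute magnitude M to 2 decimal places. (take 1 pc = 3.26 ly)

M ≈ 5.67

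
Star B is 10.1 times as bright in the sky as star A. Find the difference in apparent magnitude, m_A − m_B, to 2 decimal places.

m_A − m_B ≈ 2.51

Pogson: Δm = −2.5 log₁₀(ratio) = −2.5 log₁₀(10.1) = −2.5 × 1.0043 = -2.511
Star B is brighter so has the smaller magnitude: m_A − m_B is positive.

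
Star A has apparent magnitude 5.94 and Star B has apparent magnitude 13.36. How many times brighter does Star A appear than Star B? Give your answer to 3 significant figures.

Δm = 5.94 − (13.36) = -7.42
Flux ratio = 10^(−0.4 Δm) = 10^(−0.4 × -7.42) = 10^2.968 = 929.0

929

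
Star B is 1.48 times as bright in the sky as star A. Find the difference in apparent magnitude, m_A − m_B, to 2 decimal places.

m_A − m_B ≈ 0.43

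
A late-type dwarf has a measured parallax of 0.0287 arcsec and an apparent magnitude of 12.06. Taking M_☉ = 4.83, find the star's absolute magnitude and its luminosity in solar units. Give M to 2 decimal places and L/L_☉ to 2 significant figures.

d = 1/p = 1/0.0287″ = 34.84 pc
M = m − 5 log₁₀ d + 5 = 12.06 − 5·1.5421 + 5 = 9.349
M − M_☉ = 9.349 − 4.83 = 4.519
L/L_☉ = 10^(−0.4 × 4.519) = 0.01557

M ≈ 9.35; L/L_☉ ≈ 0.016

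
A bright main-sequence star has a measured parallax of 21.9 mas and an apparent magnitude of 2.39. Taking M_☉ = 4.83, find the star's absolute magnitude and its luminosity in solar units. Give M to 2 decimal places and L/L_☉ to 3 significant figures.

M ≈ -0.91; L/L_☉ ≈ 197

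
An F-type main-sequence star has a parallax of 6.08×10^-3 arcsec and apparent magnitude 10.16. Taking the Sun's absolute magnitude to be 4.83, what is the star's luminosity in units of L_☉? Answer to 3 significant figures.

L/L_☉ ≈ 2.00

d = 1/p = 1/6.08×10^-3″ = 164.5 pc
M = m − 5 log₁₀ d + 5 = 10.16 − 5·2.2161 + 5 = 4.080
M − M_☉ = 4.080 − 4.83 = -0.750
L/L_☉ = 10^(−0.4 × -0.750) = 1.996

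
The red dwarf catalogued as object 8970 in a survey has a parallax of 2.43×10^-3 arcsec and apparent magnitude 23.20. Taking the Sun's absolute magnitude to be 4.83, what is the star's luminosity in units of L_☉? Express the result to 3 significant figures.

L/L_☉ ≈ 7.60×10^-5

d = 1/p = 1/2.43×10^-3″ = 411.5 pc
M = m − 5 log₁₀ d + 5 = 23.20 − 5·2.6144 + 5 = 15.128
M − M_☉ = 15.128 − 4.83 = 10.298
L/L_☉ = 10^(−0.4 × 10.298) = 7.600×10^-5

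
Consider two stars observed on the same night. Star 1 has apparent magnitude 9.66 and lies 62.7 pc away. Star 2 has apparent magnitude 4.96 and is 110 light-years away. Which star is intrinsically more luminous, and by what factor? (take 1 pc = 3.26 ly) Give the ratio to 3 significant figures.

Star 2 is more luminous, by a factor of 22.0.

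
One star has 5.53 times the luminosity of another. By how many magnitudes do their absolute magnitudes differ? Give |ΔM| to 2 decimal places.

Pogson: ΔM = −2.5 log₁₀(ratio) = −2.5 log₁₀(5.53) = −2.5 × 0.7427 = -1.857

|ΔM| ≈ 1.86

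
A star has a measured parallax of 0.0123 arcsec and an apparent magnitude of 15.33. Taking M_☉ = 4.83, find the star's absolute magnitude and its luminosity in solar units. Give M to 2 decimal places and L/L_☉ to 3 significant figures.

M ≈ 10.78; L/L_☉ ≈ 4.17×10^-3

d = 1/p = 1/0.0123″ = 81.30 pc
M = m − 5 log₁₀ d + 5 = 15.33 − 5·1.9101 + 5 = 10.780
M − M_☉ = 10.780 − 4.83 = 5.950
L/L_☉ = 10^(−0.4 × 5.950) = 4.171×10^-3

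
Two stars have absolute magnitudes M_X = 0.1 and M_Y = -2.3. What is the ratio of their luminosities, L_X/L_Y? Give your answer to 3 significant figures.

L_X/L_Y ≈ 0.110

ΔM = M_X − M_Y = 2.4
L_X/L_Y = 10^(−0.4 ΔM) = 10^-0.960 = 0.1096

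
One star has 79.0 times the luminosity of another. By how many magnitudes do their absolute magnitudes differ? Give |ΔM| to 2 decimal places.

|ΔM| ≈ 4.74

Pogson: ΔM = −2.5 log₁₀(ratio) = −2.5 log₁₀(79.0) = −2.5 × 1.8976 = -4.744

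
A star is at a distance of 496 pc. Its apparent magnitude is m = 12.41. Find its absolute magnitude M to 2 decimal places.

M ≈ 3.93

5 log₁₀(d/10 pc) = 5 log₁₀(496.0) − 5 = 8.477
M = m − 5 log₁₀(d/10) = 12.41 − 8.477 = 3.933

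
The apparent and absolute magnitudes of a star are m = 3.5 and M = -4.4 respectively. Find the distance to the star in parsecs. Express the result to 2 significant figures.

μ = m − M = 7.900
m − M = 5 log₁₀ d − 5
log₁₀ d = (m − M)/5 + 1 = 2.5800
d = 10^2.5800 = 380.2 pc

d ≈ 380 pc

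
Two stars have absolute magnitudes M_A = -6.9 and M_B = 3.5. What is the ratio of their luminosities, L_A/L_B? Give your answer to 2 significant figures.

ΔM = M_A − M_B = -10.4
L_A/L_B = 10^(−0.4 ΔM) = 10^4.160 = 14450

L_A/L_B ≈ 14000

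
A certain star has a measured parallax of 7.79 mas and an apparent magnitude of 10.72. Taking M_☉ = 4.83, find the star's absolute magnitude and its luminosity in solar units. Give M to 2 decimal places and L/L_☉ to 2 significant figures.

M ≈ 5.18; L/L_☉ ≈ 0.73

d = 1/p = 1000/7.79 mas = 128.4 pc
M = m − 5 log₁₀ d + 5 = 10.72 − 5·2.1085 + 5 = 5.178
M − M_☉ = 5.178 − 4.83 = 0.348
L/L_☉ = 10^(−0.4 × 0.348) = 0.7260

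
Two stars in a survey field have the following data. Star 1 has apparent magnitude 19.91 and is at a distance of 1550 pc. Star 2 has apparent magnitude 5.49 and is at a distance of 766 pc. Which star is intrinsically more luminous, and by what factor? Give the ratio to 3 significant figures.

Star 1: M = m − 5 log₁₀ d + 5 = 19.91 − 5·3.1903 + 5 = 8.958
Star 2: M = m − 5 log₁₀ d + 5 = 5.49 − 5·2.8842 + 5 = -3.931
ΔM = M_1 − M_2 = 8.958 − (-3.931) = 12.889; smaller M is more luminous → Star 2.
L ratio = 10^(0.4 |ΔM|) = 10^5.156 = 143200

Star 2 is more luminous, by a factor of 143000.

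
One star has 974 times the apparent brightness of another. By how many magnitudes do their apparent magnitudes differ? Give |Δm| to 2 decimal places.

Pogson: Δm = −2.5 log₁₀(ratio) = −2.5 log₁₀(974) = −2.5 × 2.9886 = -7.471

|Δm| ≈ 7.47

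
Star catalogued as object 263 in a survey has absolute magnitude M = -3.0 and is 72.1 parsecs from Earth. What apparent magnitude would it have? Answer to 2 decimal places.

m = M + 5 log₁₀ d − 5 = -3.0 + 5·1.8579 − 5 = 1.290

m ≈ 1.29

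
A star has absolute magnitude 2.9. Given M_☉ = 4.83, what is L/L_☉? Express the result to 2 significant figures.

M − M_☉ = 2.9 − 4.83 = -1.930
L/L_☉ = 10^(−0.4 (M − M_☉)) = 10^0.772 = 5.916

L/L_☉ ≈ 5.9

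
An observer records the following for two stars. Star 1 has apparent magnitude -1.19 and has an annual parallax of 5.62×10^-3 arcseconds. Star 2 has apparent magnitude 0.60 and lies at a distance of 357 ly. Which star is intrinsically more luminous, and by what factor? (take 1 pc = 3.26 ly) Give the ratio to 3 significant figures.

Star 1 is more luminous, by a factor of 13.7.

Star 1: d = 1/p = 1/5.62×10^-3″ = 177.9 pc
Star 1: M = m − 5 log₁₀ d + 5 = -1.19 − 5·2.2503 + 5 = -7.441
Star 2: d = 357 ly / 3.26 = 109.5 pc
Star 2: M = m − 5 log₁₀ d + 5 = 0.60 − 5·2.0395 + 5 = -4.597
ΔM = M_1 − M_2 = -7.441 − (-4.597) = -2.844; smaller M is more luminous → Star 1.
L ratio = 10^(0.4 |ΔM|) = 10^1.138 = 13.73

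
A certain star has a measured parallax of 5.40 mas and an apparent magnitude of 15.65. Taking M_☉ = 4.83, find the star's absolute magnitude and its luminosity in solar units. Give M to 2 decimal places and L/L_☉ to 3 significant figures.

M ≈ 9.31; L/L_☉ ≈ 0.0161

d = 1/p = 1000/5.40 mas = 185.2 pc
M = m − 5 log₁₀ d + 5 = 15.65 − 5·2.2676 + 5 = 9.312
M − M_☉ = 9.312 − 4.83 = 4.482
L/L_☉ = 10^(−0.4 × 4.482) = 0.01611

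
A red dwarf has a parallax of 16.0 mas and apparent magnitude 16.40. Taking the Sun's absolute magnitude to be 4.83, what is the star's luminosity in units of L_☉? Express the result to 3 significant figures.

L/L_☉ ≈ 9.20×10^-4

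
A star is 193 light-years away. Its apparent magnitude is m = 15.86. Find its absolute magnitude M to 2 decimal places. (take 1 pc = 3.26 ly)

d = 193 ly / 3.26 = 59.20 pc
5 log₁₀(d/10 pc) = 5 log₁₀(59.20) − 5 = 3.862
M = m − 5 log₁₀(d/10) = 15.86 − 3.862 = 11.998

M ≈ 12.00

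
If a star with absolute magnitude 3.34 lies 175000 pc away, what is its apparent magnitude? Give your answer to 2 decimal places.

m ≈ 24.56

m = M + 5 log₁₀ d − 5 = 3.34 + 5·5.2430 − 5 = 24.555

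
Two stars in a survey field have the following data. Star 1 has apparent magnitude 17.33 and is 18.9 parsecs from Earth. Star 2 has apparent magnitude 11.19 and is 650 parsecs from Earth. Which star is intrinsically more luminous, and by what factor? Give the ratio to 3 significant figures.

Star 2 is more luminous, by a factor of 338000.

Star 1: M = m − 5 log₁₀ d + 5 = 17.33 − 5·1.2765 + 5 = 15.948
Star 2: M = m − 5 log₁₀ d + 5 = 11.19 − 5·2.8129 + 5 = 2.125
ΔM = M_1 − M_2 = 15.948 − (2.125) = 13.822; smaller M is more luminous → Star 2.
L ratio = 10^(0.4 |ΔM|) = 10^5.529 = 338000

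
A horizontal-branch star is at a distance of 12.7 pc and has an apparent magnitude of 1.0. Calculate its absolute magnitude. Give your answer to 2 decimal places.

5 log₁₀(d/10 pc) = 5 log₁₀(12.70) − 5 = 0.519
M = m − 5 log₁₀(d/10) = 1.0 − 0.519 = 0.481

M ≈ 0.48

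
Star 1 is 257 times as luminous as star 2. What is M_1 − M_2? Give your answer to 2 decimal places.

Pogson: ΔM = −2.5 log₁₀(ratio) = −2.5 log₁₀(257) = −2.5 × 2.4099 = -6.025
Star 1 is brighter, so it has the smaller magnitude: the difference is negative.

M_1 − M_2 ≈ -6.02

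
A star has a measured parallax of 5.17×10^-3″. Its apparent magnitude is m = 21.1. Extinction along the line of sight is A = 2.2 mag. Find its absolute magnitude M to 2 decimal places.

d = 1/p = 1/5.17×10^-3″ = 193.4 pc
5 log₁₀(d/10 pc) = 5 log₁₀(193.4) − 5 = 6.433
M = m − 5 log₁₀(d/10) − A = 21.1 − 6.433 − 2.2 = 12.467

M ≈ 12.47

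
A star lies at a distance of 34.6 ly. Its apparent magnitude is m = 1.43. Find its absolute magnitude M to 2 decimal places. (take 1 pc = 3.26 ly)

d = 34.6 ly / 3.26 = 10.61 pc
5 log₁₀(d/10 pc) = 5 log₁₀(10.61) − 5 = 0.129
M = m − 5 log₁₀(d/10) = 1.43 − 0.129 = 1.301

M ≈ 1.30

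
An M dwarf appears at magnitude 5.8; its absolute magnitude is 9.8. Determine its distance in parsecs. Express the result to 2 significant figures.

d ≈ 1.6 pc

μ = m − M = -4.000
m − M = 5 log₁₀ d − 5
log₁₀ d = (m − M)/5 + 1 = 0.2000
d = 10^0.2000 = 1.585 pc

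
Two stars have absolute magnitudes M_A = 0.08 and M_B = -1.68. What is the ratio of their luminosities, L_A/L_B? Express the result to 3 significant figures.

ΔM = M_A − M_B = 1.76
L_A/L_B = 10^(−0.4 ΔM) = 10^-0.704 = 0.1977

L_A/L_B ≈ 0.198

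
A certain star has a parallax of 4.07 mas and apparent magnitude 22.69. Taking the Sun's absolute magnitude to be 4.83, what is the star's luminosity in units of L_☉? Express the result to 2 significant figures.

L/L_☉ ≈ 4.3×10^-5

d = 1/p = 1000/4.07 mas = 245.7 pc
M = m − 5 log₁₀ d + 5 = 22.69 − 5·2.3904 + 5 = 15.738
M − M_☉ = 15.738 − 4.83 = 10.908
L/L_☉ = 10^(−0.4 × 10.908) = 4.333×10^-5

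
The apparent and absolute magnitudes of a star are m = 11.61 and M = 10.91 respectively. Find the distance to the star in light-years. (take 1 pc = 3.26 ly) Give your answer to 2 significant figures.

d ≈ 45 ly

μ = m − M = 0.700
m − M = 5 log₁₀ d − 5
log₁₀ d = (m − M)/5 + 1 = 1.1400
d = 10^1.1400 = 13.80 pc
= 45.00 ly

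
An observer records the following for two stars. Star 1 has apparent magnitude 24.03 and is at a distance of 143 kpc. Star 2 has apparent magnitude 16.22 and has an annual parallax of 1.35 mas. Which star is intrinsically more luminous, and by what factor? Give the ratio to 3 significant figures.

Star 1: d = 143 kpc = 143000 pc
Star 1: M = m − 5 log₁₀ d + 5 = 24.03 − 5·5.1553 + 5 = 3.253
Star 2: p = 1.35 mas = 1.35×10^-3″ → d = 1/p = 740.7 pc
Star 2: M = m − 5 log₁₀ d + 5 = 16.22 − 5·2.8697 + 5 = 6.872
ΔM = M_1 − M_2 = 3.253 − (6.872) = -3.618; smaller M is more luminous → Star 1.
L ratio = 10^(0.4 |ΔM|) = 10^1.447 = 28.01

Star 1 is more luminous, by a factor of 28.0.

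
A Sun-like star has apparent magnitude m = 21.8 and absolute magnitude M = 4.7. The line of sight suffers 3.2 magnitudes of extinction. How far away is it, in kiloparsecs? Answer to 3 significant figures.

m − M = 5 log₁₀(d/10 pc) + A  ⇒  21.8 − (4.7) − 3.2 = 5 log₁₀(d/10)
13.900 = 5 log₁₀(d/10)
log₁₀ d = (m − M − A)/5 + 1 = 3.7800
d = 10^3.7800 = 6026 pc
= 6.026 kpc

d ≈ 6.03 kpc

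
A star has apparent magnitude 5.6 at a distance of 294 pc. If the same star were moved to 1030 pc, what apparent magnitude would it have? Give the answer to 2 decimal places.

Flux ∝ 1/d², so Δm = 5 log₁₀(d₂/d₁) = 5 log₁₀(1030/294) = 2.722
m₂ = m₁ + Δm = 5.6 + (2.722) = 8.322

m ≈ 8.32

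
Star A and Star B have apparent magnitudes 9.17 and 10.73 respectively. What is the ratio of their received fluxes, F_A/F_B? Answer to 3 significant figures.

F_A/F_B ≈ 4.21

Magnitude difference = -1.56
Flux ratio = 10^(−0.4 Δm) = 10^(−0.4 × -1.56) = 10^0.624 = 4.207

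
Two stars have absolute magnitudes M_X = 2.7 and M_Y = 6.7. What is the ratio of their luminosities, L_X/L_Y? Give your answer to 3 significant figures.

L_X/L_Y ≈ 39.8

ΔM = M_X − M_Y = -4.0
L_X/L_Y = 10^(−0.4 ΔM) = 10^1.600 = 39.81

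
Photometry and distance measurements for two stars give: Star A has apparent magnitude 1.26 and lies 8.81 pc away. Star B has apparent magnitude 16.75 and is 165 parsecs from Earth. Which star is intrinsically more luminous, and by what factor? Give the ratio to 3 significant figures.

Star A is more luminous, by a factor of 4480.

Star A: M = m − 5 log₁₀ d + 5 = 1.26 − 5·0.9450 + 5 = 1.535
Star B: M = m − 5 log₁₀ d + 5 = 16.75 − 5·2.2175 + 5 = 10.663
ΔM = M_A − M_B = 1.535 − (10.663) = -9.127; smaller M is more luminous → Star A.
L ratio = 10^(0.4 |ΔM|) = 10^3.651 = 4477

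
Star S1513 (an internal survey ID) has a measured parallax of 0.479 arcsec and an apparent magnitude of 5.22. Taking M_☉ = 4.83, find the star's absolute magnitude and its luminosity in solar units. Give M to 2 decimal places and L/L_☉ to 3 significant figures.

d = 1/p = 1/0.479″ = 2.088 pc
M = m − 5 log₁₀ d + 5 = 5.22 − 5·0.3197 + 5 = 8.622
M − M_☉ = 8.622 − 4.83 = 3.792
L/L_☉ = 10^(−0.4 × 3.792) = 0.03043

M ≈ 8.62; L/L_☉ ≈ 0.0304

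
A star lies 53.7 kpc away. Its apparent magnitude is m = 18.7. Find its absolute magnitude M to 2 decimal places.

M ≈ 0.05

d = 53.7 kpc = 53700 pc
5 log₁₀(d/10 pc) = 5 log₁₀(53700) − 5 = 18.650
M = m − 5 log₁₀(d/10) = 18.7 − 18.650 = 0.050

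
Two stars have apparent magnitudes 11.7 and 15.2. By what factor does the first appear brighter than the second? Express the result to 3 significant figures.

25.1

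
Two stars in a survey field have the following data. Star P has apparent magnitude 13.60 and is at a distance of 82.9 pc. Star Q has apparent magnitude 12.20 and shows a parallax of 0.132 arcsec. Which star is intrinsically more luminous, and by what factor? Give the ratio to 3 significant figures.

Star P is more luminous, by a factor of 33.0.

Star P: M = m − 5 log₁₀ d + 5 = 13.60 − 5·1.9186 + 5 = 9.007
Star Q: d = 1/p = 1/0.132″ = 7.576 pc
Star Q: M = m − 5 log₁₀ d + 5 = 12.20 − 5·0.8794 + 5 = 12.803
ΔM = M_P − M_Q = 9.007 − (12.803) = -3.796; smaller M is more luminous → Star P.
L ratio = 10^(0.4 |ΔM|) = 10^1.518 = 32.98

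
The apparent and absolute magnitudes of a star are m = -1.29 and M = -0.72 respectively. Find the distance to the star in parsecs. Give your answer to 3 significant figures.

d ≈ 7.69 pc

Distance modulus: m − M = -1.29 − (-0.72) = -0.570
m − M = 5 log₁₀ d − 5
log₁₀ d = (m − M)/5 + 1 = 0.8860
d = 10^0.8860 = 7.691 pc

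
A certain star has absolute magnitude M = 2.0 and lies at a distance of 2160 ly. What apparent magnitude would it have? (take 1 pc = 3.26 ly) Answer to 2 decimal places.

m ≈ 11.11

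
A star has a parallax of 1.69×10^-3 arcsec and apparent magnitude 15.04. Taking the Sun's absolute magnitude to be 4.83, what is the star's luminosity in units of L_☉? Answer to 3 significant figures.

L/L_☉ ≈ 0.289

d = 1/p = 1/1.69×10^-3″ = 591.7 pc
M = m − 5 log₁₀ d + 5 = 15.04 − 5·2.7721 + 5 = 6.179
M − M_☉ = 6.179 − 4.83 = 1.349
L/L_☉ = 10^(−0.4 × 1.349) = 0.2886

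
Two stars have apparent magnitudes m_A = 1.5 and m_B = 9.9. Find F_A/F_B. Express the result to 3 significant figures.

F_A/F_B ≈ 2290

Magnitude difference = -8.4
Flux ratio = 10^(−0.4 Δm) = 10^(−0.4 × -8.4) = 10^3.360 = 2291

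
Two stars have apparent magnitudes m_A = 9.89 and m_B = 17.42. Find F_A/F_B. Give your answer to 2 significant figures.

F_A/F_B ≈ 1000

Magnitude difference = -7.53
Flux ratio = 10^(−0.4 Δm) = 10^(−0.4 × -7.53) = 10^3.012 = 1028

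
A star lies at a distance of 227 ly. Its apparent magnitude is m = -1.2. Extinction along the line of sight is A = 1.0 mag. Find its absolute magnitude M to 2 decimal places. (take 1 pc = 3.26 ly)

M ≈ -6.41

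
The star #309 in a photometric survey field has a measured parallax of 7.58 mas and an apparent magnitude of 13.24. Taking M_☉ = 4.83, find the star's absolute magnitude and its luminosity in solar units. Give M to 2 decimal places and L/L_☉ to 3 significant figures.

d = 1/p = 1000/7.58 mas = 131.9 pc
M = m − 5 log₁₀ d + 5 = 13.24 − 5·2.1203 + 5 = 7.638
M − M_☉ = 7.638 − 4.83 = 2.808
L/L_☉ = 10^(−0.4 × 2.808) = 0.07528

M ≈ 7.64; L/L_☉ ≈ 0.0753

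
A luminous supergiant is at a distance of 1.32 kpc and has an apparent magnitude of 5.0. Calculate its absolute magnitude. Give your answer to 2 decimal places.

M ≈ -5.60

d = 1.32 kpc = 1320 pc
5 log₁₀(d/10 pc) = 5 log₁₀(1320) − 5 = 10.603
M = m − 5 log₁₀(d/10) = 5.0 − 10.603 = -5.603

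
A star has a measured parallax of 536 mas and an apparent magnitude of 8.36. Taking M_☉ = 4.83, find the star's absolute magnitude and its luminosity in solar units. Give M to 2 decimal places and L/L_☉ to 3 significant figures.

M ≈ 12.01; L/L_☉ ≈ 1.35×10^-3

d = 1/p = 1000/536 mas = 1.866 pc
M = m − 5 log₁₀ d + 5 = 8.36 − 5·0.2708 + 5 = 12.006
M − M_☉ = 12.006 − 4.83 = 7.176
L/L_☉ = 10^(−0.4 × 7.176) = 1.348×10^-3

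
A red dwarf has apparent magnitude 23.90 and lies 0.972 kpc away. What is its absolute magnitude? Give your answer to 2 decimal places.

M ≈ 13.96

d = 0.972 kpc = 972.0 pc
5 log₁₀(d/10 pc) = 5 log₁₀(972.0) − 5 = 9.938
M = m − 5 log₁₀(d/10) = 23.90 − 9.938 = 13.962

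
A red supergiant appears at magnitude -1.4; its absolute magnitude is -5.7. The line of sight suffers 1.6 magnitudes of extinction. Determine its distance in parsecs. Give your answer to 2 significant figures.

d ≈ 35 pc

m − M = 5 log₁₀(d/10 pc) + A  ⇒  -1.4 − (-5.7) − 1.6 = 5 log₁₀(d/10)
2.700 = 5 log₁₀(d/10)
log₁₀ d = (m − M − A)/5 + 1 = 1.5400
d = 10^1.5400 = 34.67 pc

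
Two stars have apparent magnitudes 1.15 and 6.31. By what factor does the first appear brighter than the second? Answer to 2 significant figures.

Magnitude difference = -5.16
Flux ratio = 10^(−0.4 Δm) = 10^(−0.4 × -5.16) = 10^2.064 = 115.9

120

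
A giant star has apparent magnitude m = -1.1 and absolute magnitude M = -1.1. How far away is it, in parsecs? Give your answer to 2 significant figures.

Distance modulus: m − M = -1.1 − (-1.1) = 0.000
m − M = 5 log₁₀ d − 5
log₁₀ d = (m − M)/5 + 1 = 1.0000
d = 10^1.0000 = 10.00 pc

d ≈ 10 pc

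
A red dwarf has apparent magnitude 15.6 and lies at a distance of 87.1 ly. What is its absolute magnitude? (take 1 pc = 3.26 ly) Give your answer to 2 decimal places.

d = 87.1 ly / 3.26 = 26.72 pc
5 log₁₀(d/10 pc) = 5 log₁₀(26.72) − 5 = 2.134
M = m − 5 log₁₀(d/10) = 15.6 − 2.134 = 13.466

M ≈ 13.47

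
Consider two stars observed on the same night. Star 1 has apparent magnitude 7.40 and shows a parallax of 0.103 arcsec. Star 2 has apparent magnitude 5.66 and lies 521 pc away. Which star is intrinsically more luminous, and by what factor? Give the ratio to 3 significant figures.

Star 1: d = 1/p = 1/0.103″ = 9.709 pc
Star 1: M = m − 5 log₁₀ d + 5 = 7.40 − 5·0.9872 + 5 = 7.464
Star 2: M = m − 5 log₁₀ d + 5 = 5.66 − 5·2.7168 + 5 = -2.924
ΔM = M_1 − M_2 = 7.464 − (-2.924) = 10.388; smaller M is more luminous → Star 2.
L ratio = 10^(0.4 |ΔM|) = 10^4.155 = 14300

Star 2 is more luminous, by a factor of 14300.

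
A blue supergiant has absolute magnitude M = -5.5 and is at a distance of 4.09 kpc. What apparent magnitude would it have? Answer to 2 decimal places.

m ≈ 7.56

d = 4.09 kpc = 4090 pc
m = M + 5 log₁₀ d − 5 = -5.5 + 5·3.6117 − 5 = 7.559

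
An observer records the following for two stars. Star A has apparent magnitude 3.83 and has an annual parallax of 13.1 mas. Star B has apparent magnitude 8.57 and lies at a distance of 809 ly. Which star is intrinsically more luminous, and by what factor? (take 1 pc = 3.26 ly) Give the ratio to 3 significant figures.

Star A is more luminous, by a factor of 7.45.

Star A: p = 13.1 mas = 0.0131″ → d = 1/p = 76.34 pc
Star A: M = m − 5 log₁₀ d + 5 = 3.83 − 5·1.8827 + 5 = -0.584
Star B: d = 809 ly / 3.26 = 248.2 pc
Star B: M = m − 5 log₁₀ d + 5 = 8.57 − 5·2.3947 + 5 = 1.596
ΔM = M_A − M_B = -0.584 − (1.596) = -2.180; smaller M is more luminous → Star A.
L ratio = 10^(0.4 |ΔM|) = 10^0.872 = 7.447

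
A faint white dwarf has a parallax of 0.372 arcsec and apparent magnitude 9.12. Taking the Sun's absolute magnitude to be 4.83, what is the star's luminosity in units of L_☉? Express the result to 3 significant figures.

L/L_☉ ≈ 1.39×10^-3

d = 1/p = 1/0.372″ = 2.688 pc
M = m − 5 log₁₀ d + 5 = 9.12 − 5·0.4295 + 5 = 11.973
M − M_☉ = 11.973 − 4.83 = 7.143
L/L_☉ = 10^(−0.4 × 7.143) = 1.390×10^-3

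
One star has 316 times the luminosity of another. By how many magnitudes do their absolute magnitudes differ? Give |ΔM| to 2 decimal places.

Pogson: ΔM = −2.5 log₁₀(ratio) = −2.5 log₁₀(316) = −2.5 × 2.4997 = -6.249

|ΔM| ≈ 6.25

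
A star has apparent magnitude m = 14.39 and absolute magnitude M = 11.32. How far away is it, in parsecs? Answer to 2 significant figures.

d ≈ 41 pc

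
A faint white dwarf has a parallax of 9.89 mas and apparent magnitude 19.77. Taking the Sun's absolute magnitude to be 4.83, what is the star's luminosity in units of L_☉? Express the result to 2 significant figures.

L/L_☉ ≈ 1.1×10^-4

d = 1/p = 1000/9.89 mas = 101.1 pc
M = m − 5 log₁₀ d + 5 = 19.77 − 5·2.0048 + 5 = 14.746
M − M_☉ = 14.746 − 4.83 = 9.916
L/L_☉ = 10^(−0.4 × 9.916) = 1.080×10^-4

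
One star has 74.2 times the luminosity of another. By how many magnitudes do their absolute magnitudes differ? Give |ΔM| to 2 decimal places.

Pogson: ΔM = −2.5 log₁₀(ratio) = −2.5 log₁₀(74.2) = −2.5 × 1.8704 = -4.676

|ΔM| ≈ 4.68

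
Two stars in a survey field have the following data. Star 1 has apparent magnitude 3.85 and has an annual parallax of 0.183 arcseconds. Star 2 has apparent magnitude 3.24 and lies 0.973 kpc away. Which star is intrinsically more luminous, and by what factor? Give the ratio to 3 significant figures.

Star 2 is more luminous, by a factor of 55600.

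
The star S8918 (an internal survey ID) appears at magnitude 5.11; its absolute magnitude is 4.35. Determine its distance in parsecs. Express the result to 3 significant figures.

d ≈ 14.2 pc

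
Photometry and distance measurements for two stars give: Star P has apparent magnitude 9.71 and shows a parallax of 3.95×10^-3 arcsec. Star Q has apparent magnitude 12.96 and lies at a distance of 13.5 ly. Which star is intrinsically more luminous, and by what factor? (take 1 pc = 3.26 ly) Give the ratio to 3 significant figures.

Star P: d = 1/p = 1/3.95×10^-3″ = 253.2 pc
Star P: M = m − 5 log₁₀ d + 5 = 9.71 − 5·2.4034 + 5 = 2.693
Star Q: d = 13.5 ly / 3.26 = 4.141 pc
Star Q: M = m − 5 log₁₀ d + 5 = 12.96 − 5·0.6171 + 5 = 14.874
ΔM = M_P − M_Q = 2.693 − (14.874) = -12.181; smaller M is more luminous → Star P.
L ratio = 10^(0.4 |ΔM|) = 10^4.873 = 74570

Star P is more luminous, by a factor of 74600.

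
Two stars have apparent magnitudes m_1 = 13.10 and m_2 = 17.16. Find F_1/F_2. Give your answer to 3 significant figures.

F_1/F_2 ≈ 42.1

Δm = 13.10 − (17.16) = -4.06
Flux ratio = 10^(−0.4 Δm) = 10^(−0.4 × -4.06) = 10^1.624 = 42.07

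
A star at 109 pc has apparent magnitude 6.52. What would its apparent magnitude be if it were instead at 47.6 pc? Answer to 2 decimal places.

m ≈ 4.72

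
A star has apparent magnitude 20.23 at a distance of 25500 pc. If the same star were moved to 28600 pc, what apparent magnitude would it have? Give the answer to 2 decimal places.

Flux ∝ 1/d², so Δm = 5 log₁₀(d₂/d₁) = 5 log₁₀(28600/25500) = 0.249
m₂ = m₁ + Δm = 20.23 + (0.249) = 20.479

m ≈ 20.48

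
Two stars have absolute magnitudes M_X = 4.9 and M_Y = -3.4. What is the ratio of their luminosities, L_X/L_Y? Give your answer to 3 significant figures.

ΔM = M_X − M_Y = 8.3
L_X/L_Y = 10^(−0.4 ΔM) = 10^-3.320 = 4.786×10^-4

L_X/L_Y ≈ 4.79×10^-4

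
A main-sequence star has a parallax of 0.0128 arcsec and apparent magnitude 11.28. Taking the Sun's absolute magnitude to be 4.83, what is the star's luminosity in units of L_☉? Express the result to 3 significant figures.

d = 1/p = 1/0.0128″ = 78.12 pc
M = m − 5 log₁₀ d + 5 = 11.28 − 5·1.8928 + 5 = 6.816
M − M_☉ = 6.816 − 4.83 = 1.986
L/L_☉ = 10^(−0.4 × 1.986) = 0.1605

L/L_☉ ≈ 0.161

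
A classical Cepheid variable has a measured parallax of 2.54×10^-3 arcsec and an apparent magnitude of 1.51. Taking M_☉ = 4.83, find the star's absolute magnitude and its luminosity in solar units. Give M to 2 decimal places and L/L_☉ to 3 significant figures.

d = 1/p = 1/2.54×10^-3″ = 393.7 pc
M = m − 5 log₁₀ d + 5 = 1.51 − 5·2.5952 + 5 = -6.466
M − M_☉ = -6.466 − 4.83 = -11.296
L/L_☉ = 10^(−0.4 × -11.296) = 32990

M ≈ -6.47; L/L_☉ ≈ 33000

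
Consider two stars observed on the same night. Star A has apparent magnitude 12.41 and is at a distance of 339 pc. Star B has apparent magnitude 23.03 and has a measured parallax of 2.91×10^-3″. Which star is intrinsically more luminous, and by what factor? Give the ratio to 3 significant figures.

Star A is more luminous, by a factor of 17200.

Star A: M = m − 5 log₁₀ d + 5 = 12.41 − 5·2.5302 + 5 = 4.759
Star B: d = 1/p = 1/2.91×10^-3″ = 343.6 pc
Star B: M = m − 5 log₁₀ d + 5 = 23.03 − 5·2.5361 + 5 = 15.349
ΔM = M_A − M_B = 4.759 − (15.349) = -10.590; smaller M is more luminous → Star A.
L ratio = 10^(0.4 |ΔM|) = 10^4.236 = 17230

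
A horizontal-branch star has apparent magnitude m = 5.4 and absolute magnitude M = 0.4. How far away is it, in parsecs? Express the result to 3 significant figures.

d ≈ 100 pc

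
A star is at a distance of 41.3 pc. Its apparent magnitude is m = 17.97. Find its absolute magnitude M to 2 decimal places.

M ≈ 14.89

5 log₁₀(d/10 pc) = 5 log₁₀(41.30) − 5 = 3.080
M = m − 5 log₁₀(d/10) = 17.97 − 3.080 = 14.890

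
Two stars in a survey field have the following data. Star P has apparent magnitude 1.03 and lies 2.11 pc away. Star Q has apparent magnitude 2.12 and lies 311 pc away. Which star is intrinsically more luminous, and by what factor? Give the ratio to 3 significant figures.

Star Q is more luminous, by a factor of 7960.

Star P: M = m − 5 log₁₀ d + 5 = 1.03 − 5·0.3243 + 5 = 4.409
Star Q: M = m − 5 log₁₀ d + 5 = 2.12 − 5·2.4928 + 5 = -5.344
ΔM = M_P − M_Q = 4.409 − (-5.344) = 9.752; smaller M is more luminous → Star Q.
L ratio = 10^(0.4 |ΔM|) = 10^3.901 = 7961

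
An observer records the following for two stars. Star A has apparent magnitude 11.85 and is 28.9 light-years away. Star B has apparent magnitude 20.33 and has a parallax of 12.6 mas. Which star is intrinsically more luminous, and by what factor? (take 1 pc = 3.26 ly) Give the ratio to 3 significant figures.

Star A is more luminous, by a factor of 30.8.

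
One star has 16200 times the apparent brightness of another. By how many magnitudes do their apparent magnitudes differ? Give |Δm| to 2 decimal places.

|Δm| ≈ 10.52

Pogson: Δm = −2.5 log₁₀(ratio) = −2.5 log₁₀(16200) = −2.5 × 4.2095 = -10.524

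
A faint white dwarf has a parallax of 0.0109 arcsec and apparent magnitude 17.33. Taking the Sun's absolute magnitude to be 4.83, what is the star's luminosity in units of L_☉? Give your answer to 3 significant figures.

d = 1/p = 1/0.0109″ = 91.74 pc
M = m − 5 log₁₀ d + 5 = 17.33 − 5·1.9626 + 5 = 12.517
M − M_☉ = 12.517 − 4.83 = 7.687
L/L_☉ = 10^(−0.4 × 7.687) = 8.417×10^-4

L/L_☉ ≈ 8.42×10^-4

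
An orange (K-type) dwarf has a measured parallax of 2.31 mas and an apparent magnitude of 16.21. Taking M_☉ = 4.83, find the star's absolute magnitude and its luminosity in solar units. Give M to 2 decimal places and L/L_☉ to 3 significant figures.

d = 1/p = 1000/2.31 mas = 432.9 pc
M = m − 5 log₁₀ d + 5 = 16.21 − 5·2.6364 + 5 = 8.028
M − M_☉ = 8.028 − 4.83 = 3.198
L/L_☉ = 10^(−0.4 × 3.198) = 0.05257

M ≈ 8.03; L/L_☉ ≈ 0.0526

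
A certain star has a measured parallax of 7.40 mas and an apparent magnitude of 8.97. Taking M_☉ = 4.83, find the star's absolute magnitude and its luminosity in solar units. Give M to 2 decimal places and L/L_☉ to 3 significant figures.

d = 1/p = 1000/7.40 mas = 135.1 pc
M = m − 5 log₁₀ d + 5 = 8.97 − 5·2.1308 + 5 = 3.316
M − M_☉ = 3.316 − 4.83 = -1.514
L/L_☉ = 10^(−0.4 × -1.514) = 4.032

M ≈ 3.32; L/L_☉ ≈ 4.03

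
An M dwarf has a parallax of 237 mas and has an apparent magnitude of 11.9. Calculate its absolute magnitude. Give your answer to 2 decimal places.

p = 237 mas = 0.237″ → d = 1/p = 4.219 pc
5 log₁₀(d/10 pc) = 5 log₁₀(4.219) − 5 = -1.874
M = m − 5 log₁₀(d/10) = 11.9 + 1.874 = 13.774

M ≈ 13.77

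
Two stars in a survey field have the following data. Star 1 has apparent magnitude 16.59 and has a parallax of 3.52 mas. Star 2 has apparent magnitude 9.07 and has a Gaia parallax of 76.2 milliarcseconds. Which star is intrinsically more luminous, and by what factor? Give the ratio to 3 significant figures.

Star 2 is more luminous, by a factor of 2.17.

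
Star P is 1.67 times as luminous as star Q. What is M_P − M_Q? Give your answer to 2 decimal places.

M_P − M_Q ≈ -0.56

Pogson: ΔM = −2.5 log₁₀(ratio) = −2.5 log₁₀(1.67) = −2.5 × 0.2227 = -0.557
Star P is brighter, so it has the smaller magnitude: the difference is negative.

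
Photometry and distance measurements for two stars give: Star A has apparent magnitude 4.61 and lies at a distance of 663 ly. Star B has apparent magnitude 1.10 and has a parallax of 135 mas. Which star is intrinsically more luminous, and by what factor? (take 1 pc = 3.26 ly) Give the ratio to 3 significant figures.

Star A: d = 663 ly / 3.26 = 203.4 pc
Star A: M = m − 5 log₁₀ d + 5 = 4.61 − 5·2.3083 + 5 = -1.931
Star B: p = 135 mas = 0.135″ → d = 1/p = 7.407 pc
Star B: M = m − 5 log₁₀ d + 5 = 1.10 − 5·0.8697 + 5 = 1.752
ΔM = M_A − M_B = -1.931 − (1.752) = -3.683; smaller M is more luminous → Star A.
L ratio = 10^(0.4 |ΔM|) = 10^1.473 = 29.73

Star A is more luminous, by a factor of 29.7.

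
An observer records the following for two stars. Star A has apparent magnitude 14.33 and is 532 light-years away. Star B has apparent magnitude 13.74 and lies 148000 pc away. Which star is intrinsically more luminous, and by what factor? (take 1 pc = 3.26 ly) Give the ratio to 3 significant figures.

Star A: d = 532 ly / 3.26 = 163.2 pc
Star A: M = m − 5 log₁₀ d + 5 = 14.33 − 5·2.2127 + 5 = 8.267
Star B: M = m − 5 log₁₀ d + 5 = 13.74 − 5·5.1703 + 5 = -7.111
ΔM = M_A − M_B = 8.267 − (-7.111) = 15.378; smaller M is more luminous → Star B.
L ratio = 10^(0.4 |ΔM|) = 10^6.151 = 1.416×10^6

Star B is more luminous, by a factor of 1.42×10^6.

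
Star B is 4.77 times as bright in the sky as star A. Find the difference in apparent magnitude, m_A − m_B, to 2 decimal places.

m_A − m_B ≈ 1.70

Pogson: Δm = −2.5 log₁₀(ratio) = −2.5 log₁₀(4.77) = −2.5 × 0.6785 = -1.696
Star B is brighter so has the smaller magnitude: m_A − m_B is positive.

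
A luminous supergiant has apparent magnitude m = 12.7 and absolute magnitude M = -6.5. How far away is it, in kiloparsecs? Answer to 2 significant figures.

d ≈ 69 kpc

μ = m − M = 19.200
m − M = 5 log₁₀ d − 5
log₁₀ d = (m − M)/5 + 1 = 4.8400
d = 10^4.8400 = 69180 pc
= 69.18 kpc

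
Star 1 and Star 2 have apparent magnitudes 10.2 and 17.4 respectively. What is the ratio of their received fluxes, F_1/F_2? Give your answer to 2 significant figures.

F_1/F_2 ≈ 760

Magnitude difference = -7.2
Flux ratio = 10^(−0.4 Δm) = 10^(−0.4 × -7.2) = 10^2.880 = 758.6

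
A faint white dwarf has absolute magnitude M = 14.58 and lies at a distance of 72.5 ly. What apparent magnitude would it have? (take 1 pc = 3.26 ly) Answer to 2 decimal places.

d = 72.5 ly / 3.26 = 22.24 pc
m = M + 5 log₁₀ d − 5 = 14.58 + 5·1.3471 − 5 = 16.316

m ≈ 16.32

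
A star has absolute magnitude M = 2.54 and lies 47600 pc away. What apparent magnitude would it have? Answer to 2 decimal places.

m ≈ 20.93

m = M + 5 log₁₀ d − 5 = 2.54 + 5·4.6776 − 5 = 20.928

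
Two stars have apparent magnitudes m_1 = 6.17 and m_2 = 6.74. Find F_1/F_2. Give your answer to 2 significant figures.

Magnitude difference = -0.57
Flux ratio = 10^(−0.4 Δm) = 10^(−0.4 × -0.57) = 10^0.228 = 1.690

F_1/F_2 ≈ 1.7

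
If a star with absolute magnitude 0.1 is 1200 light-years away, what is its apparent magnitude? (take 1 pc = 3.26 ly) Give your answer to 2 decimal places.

m ≈ 7.93

d = 1200 ly / 3.26 = 368.1 pc
m = M + 5 log₁₀ d − 5 = 0.1 + 5·2.5660 − 5 = 7.930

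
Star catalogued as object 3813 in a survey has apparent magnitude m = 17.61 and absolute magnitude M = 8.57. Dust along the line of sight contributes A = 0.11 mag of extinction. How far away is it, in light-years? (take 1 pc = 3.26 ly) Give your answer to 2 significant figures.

d ≈ 2000 ly

m − M = 5 log₁₀(d/10 pc) + A  ⇒  17.61 − (8.57) − 0.11 = 5 log₁₀(d/10)
8.930 = 5 log₁₀(d/10)
log₁₀ d = (m − M − A)/5 + 1 = 2.7860
d = 10^2.7860 = 610.9 pc
= 1992 ly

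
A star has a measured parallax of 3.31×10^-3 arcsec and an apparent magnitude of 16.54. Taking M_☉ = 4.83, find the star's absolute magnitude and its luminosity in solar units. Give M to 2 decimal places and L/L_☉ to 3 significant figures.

d = 1/p = 1/3.31×10^-3″ = 302.1 pc
M = m − 5 log₁₀ d + 5 = 16.54 − 5·2.4802 + 5 = 9.139
M − M_☉ = 9.139 − 4.83 = 4.309
L/L_☉ = 10^(−0.4 × 4.309) = 0.01889

M ≈ 9.14; L/L_☉ ≈ 0.0189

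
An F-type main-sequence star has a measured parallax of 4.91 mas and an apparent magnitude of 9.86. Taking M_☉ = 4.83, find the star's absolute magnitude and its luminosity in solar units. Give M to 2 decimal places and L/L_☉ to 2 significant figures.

M ≈ 3.32; L/L_☉ ≈ 4.0

d = 1/p = 1000/4.91 mas = 203.7 pc
M = m − 5 log₁₀ d + 5 = 9.86 − 5·2.3089 + 5 = 3.315
M − M_☉ = 3.315 − 4.83 = -1.515
L/L_☉ = 10^(−0.4 × -1.515) = 4.035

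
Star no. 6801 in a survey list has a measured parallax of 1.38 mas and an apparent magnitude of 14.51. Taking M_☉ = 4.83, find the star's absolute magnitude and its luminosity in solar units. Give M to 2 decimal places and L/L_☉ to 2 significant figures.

M ≈ 5.21; L/L_☉ ≈ 0.71

d = 1/p = 1000/1.38 mas = 724.6 pc
M = m − 5 log₁₀ d + 5 = 14.51 − 5·2.8601 + 5 = 5.209
M − M_☉ = 5.209 − 4.83 = 0.379
L/L_☉ = 10^(−0.4 × 0.379) = 0.7051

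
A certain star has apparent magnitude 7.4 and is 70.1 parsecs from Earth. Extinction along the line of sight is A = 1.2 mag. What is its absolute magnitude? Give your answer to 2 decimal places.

5 log₁₀(d/10 pc) = 5 log₁₀(70.10) − 5 = 4.229
M = m − 5 log₁₀(d/10) − A = 7.4 − 4.229 − 1.2 = 1.971

M ≈ 1.97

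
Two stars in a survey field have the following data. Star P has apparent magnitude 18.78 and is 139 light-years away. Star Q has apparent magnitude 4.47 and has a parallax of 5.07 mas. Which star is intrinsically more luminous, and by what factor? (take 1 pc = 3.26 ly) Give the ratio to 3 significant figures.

Star Q is more luminous, by a factor of 1.13×10^7.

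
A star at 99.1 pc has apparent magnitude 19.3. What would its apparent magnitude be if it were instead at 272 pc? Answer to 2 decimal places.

m ≈ 21.49

Flux ∝ 1/d², so Δm = 5 log₁₀(d₂/d₁) = 5 log₁₀(272/99.1) = 2.192
m₂ = m₁ + Δm = 19.3 + (2.192) = 21.492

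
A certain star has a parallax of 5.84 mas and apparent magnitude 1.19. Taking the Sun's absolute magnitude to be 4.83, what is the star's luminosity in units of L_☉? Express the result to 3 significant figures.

d = 1/p = 1000/5.84 mas = 171.2 pc
M = m − 5 log₁₀ d + 5 = 1.19 − 5·2.2336 + 5 = -4.978
M − M_☉ = -4.978 − 4.83 = -9.808
L/L_☉ = 10^(−0.4 × -9.808) = 8379

L/L_☉ ≈ 8380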